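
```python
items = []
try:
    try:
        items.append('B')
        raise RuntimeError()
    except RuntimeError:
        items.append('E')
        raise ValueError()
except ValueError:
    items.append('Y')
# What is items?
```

Step-by-step execution trace:
1. Inner try: `items.append('B')` → items = ['B'].
2. `raise RuntimeError()` raises RuntimeError.
3. Inner `except RuntimeError` matches → `items.append('E')` → items = ['B', 'E'].
4. `raise ValueError()` raises ValueError; propagates to outer try.
5. Outer `except ValueError` matches → `items.append('Y')` → items = ['B', 'E', 'Y'].
Result: ['B', 'E', 'Y']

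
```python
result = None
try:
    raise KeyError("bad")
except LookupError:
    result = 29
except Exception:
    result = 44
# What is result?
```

Step-by-step execution trace:
1. `raise KeyError(...)` raises KeyError.
2. `except LookupError` matches (KeyError is a subclass of LookupError) → result = 29.
3. `except Exception` is not reached.
Result: 29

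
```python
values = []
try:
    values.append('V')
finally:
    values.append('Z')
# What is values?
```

Step-by-step execution trace:
1. try: `values.append('V')` → values = ['V'].
2. The try body completes without raising.
3. finally always runs: `values.append('Z')` → values = ['V', 'Z'].
Result: ['V', 'Z']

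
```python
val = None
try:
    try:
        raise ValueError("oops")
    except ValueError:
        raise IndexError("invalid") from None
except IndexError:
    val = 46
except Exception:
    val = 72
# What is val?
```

Step-by-step execution trace:
1. Inner try raises ValueError; inner `except ValueError` catches it.
2. `raise IndexError(...) from None` raises IndexError (from None suppresses __context__, but the active exception is still IndexError).
3. Outer `except IndexError` matches → val = 46.
4. `except Exception` is not reached.
Result: 46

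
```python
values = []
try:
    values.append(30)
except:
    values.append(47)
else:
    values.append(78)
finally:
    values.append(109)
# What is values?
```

Step-by-step execution trace:
1. try: `values.append(30)` → values = [30]. No exception raised.
2. `except` is skipped.
3. `else` runs: `values.append(78)` → values = [30, 78].
4. `finally` always runs: `values.append(109)` → values = [30, 78, 109].
Result: [30, 78, 109]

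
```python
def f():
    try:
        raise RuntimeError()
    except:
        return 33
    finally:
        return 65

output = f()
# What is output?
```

Step-by-step execution trace:
1. `f()` enters try: `raise RuntimeError()` raises RuntimeError.
2. bare `except` matches → `return 33` sets pending return value 33.
3. Before returning, `finally: return 65` runs and overrides the pending return.
4. f() returns 65 → output = 65.
Result: 65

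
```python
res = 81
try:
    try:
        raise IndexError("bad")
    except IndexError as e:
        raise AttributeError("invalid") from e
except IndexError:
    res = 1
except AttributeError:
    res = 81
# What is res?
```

Step-by-step execution trace:
1. Inner try raises IndexError; inner `except IndexError as e` catches it.
2. `raise AttributeError(...) from e` raises AttributeError (IndexError is attached as __cause__, but only AttributeError is active).
3. Outer `except IndexError` does not match AttributeError; skipped.
4. Outer `except AttributeError` matches → res = 81.
Result: 81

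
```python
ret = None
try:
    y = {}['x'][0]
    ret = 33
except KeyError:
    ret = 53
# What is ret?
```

Step-by-step execution trace:
1. `y = {}['x'][0]` raises KeyError.
2. `ret = 33` is not reached.
3. `except KeyError` matches → ret = 53.
Result: 53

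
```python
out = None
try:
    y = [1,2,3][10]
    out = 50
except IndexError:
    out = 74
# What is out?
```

Step-by-step execution trace:
1. `y = [1,2,3][10]` raises IndexError.
2. `out = 50` is not reached.
3. `except IndexError` matches → out = 74.
Result: 74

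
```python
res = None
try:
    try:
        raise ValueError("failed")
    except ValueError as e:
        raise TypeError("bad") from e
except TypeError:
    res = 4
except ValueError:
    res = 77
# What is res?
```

Step-by-step execution trace:
1. Inner try raises ValueError; inner `except ValueError as e` catches it.
2. `raise TypeError(...) from e` raises TypeError (ValueError is attached as __cause__, but only TypeError is active).
3. Outer `except TypeError` matches → res = 4.
4. `except ValueError` is not reached.
Result: 4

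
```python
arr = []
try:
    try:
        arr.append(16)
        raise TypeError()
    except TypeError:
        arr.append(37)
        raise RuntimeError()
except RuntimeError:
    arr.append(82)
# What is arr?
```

Step-by-step execution trace:
1. Inner try: `arr.append(16)` → arr = [16].
2. `raise TypeError()` raises TypeError.
3. Inner `except TypeError` matches → `arr.append(37)` → arr = [16, 37].
4. `raise RuntimeError()` raises RuntimeError; propagates to outer try.
5. Outer `except RuntimeError` matches → `arr.append(82)` → arr = [16, 37, 82].
Result: [16, 37, 82]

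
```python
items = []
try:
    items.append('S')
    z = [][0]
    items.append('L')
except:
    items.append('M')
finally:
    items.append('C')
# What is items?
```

Step-by-step execution trace:
1. try: `items.append('S')` → items = ['S'].
2. `z = [][0]` raises IndexError; `items.append('L')` is not reached.
3. bare `except` matches → `items.append('M')` → items = ['S', 'M'].
4. finally always runs: `items.append('C')` → items = ['S', 'M', 'C'].
Result: ['S', 'M', 'C']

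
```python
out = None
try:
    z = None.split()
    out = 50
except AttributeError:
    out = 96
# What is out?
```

Step-by-step execution trace:
1. `z = None.split()` raises AttributeError.
2. `out = 50` is not reached.
3. `except AttributeError` matches → out = 96.
Result: 96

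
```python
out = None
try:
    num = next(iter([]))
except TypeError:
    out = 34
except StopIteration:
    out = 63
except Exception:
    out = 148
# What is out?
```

Step-by-step execution trace:
1. `num = next(iter([]))` raises StopIteration.
2. `except TypeError` does not match StopIteration; skipped.
3. `except StopIteration` matches → out = 63.
4. Remaining except clauses are skipped.
Result: 63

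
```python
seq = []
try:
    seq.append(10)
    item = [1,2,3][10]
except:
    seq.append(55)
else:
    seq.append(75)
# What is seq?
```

Step-by-step execution trace:
1. try: `seq.append(10)` → seq = [10].
2. `item = [1,2,3][10]` raises IndexError.
3. bare `except` matches → `seq.append(55)` → seq = [10, 55].
4. `else` is skipped (an exception was raised).
Result: [10, 55]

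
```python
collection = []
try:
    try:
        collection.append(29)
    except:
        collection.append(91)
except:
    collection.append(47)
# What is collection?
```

Step-by-step execution trace:
1. Inner try: `collection.append(29)` → collection = [29]. No exception raised.
2. Inner `except` is skipped.
3. Inner try completes normally; outer `except` is skipped.
Result: [29]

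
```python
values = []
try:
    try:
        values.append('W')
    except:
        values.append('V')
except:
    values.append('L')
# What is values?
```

Step-by-step execution trace:
1. Inner try: `values.append('W')` → values = ['W']. No exception raised.
2. Inner `except` is skipped.
3. Inner try completes normally; outer `except` is skipped.
Result: ['W']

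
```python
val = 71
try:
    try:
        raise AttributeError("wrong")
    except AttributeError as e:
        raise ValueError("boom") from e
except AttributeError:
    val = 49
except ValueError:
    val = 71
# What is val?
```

Step-by-step execution trace:
1. Inner try raises AttributeError; inner `except AttributeError as e` catches it.
2. `raise ValueError(...) from e` raises ValueError (AttributeError is attached as __cause__, but only ValueError is active).
3. Outer `except AttributeError` does not match ValueError; skipped.
4. Outer `except ValueError` matches → val = 71.
Result: 71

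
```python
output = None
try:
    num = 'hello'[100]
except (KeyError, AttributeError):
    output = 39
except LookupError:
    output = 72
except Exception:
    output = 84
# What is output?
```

Step-by-step execution trace:
1. `num = 'hello'[100]` raises IndexError.
2. `except (KeyError, AttributeError)` does not match IndexError; skipped.
3. `except LookupError` matches (IndexError is a subclass of LookupError) → output = 72.
4. `except Exception` is not reached.
Result: 72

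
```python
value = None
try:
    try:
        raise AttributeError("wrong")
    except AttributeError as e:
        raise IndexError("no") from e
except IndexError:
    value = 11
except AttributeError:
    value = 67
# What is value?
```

Step-by-step execution trace:
1. Inner try raises AttributeError; inner `except AttributeError as e` catches it.
2. `raise IndexError(...) from e` raises IndexError (AttributeError is attached as __cause__, but only IndexError is active).
3. Outer `except IndexError` matches → value = 11.
4. `except AttributeError` is not reached.
Result: 11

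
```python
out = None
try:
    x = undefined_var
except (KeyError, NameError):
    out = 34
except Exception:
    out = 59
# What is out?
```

Step-by-step execution trace:
1. `x = undefined_var` raises NameError.
2. `except (KeyError, NameError)` matches (NameError is in the tuple) → out = 34.
3. `except Exception` is not reached.
Result: 34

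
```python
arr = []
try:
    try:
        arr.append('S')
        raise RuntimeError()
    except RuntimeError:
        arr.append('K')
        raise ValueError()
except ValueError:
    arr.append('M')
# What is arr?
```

Step-by-step execution trace:
1. Inner try: `arr.append('S')` → arr = ['S'].
2. `raise RuntimeError()` raises RuntimeError.
3. Inner `except RuntimeError` matches → `arr.append('K')` → arr = ['S', 'K'].
4. `raise ValueError()` raises ValueError; propagates to outer try.
5. Outer `except ValueError` matches → `arr.append('M')` → arr = ['S', 'K', 'M'].
Result: ['S', 'K', 'M']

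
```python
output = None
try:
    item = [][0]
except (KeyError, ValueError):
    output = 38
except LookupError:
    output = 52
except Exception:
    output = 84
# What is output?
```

Step-by-step execution trace:
1. `item = [][0]` raises IndexError.
2. `except (KeyError, ValueError)` does not match IndexError; skipped.
3. `except LookupError` matches (IndexError is a subclass of LookupError) → output = 52.
4. `except Exception` is not reached.
Result: 52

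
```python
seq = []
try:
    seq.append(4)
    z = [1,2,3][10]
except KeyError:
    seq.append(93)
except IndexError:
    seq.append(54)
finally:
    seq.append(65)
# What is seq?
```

Step-by-step execution trace:
1. try: `seq.append(4)` → seq = [4].
2. `z = [1,2,3][10]` raises IndexError.
3. `except KeyError` does not match IndexError; skipped.
4. `except IndexError` matches → `seq.append(54)` → seq = [4, 54].
5. finally always runs: `seq.append(65)` → seq = [4, 54, 65].
Result: [4, 54, 65]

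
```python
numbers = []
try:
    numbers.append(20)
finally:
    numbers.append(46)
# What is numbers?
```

Step-by-step execution trace:
1. try: `numbers.append(20)` → numbers = [20].
2. The try body completes without raising.
3. finally always runs: `numbers.append(46)` → numbers = [20, 46].
Result: [20, 46]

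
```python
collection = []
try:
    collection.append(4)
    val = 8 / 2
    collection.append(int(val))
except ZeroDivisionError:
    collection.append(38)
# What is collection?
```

Step-by-step execution trace:
1. try: `collection.append(4)` → collection = [4].
2. `val = 8 / 2` → val = 4.0. No exception raised.
3. `collection.append(int(val))` → collection = [4, 4].
4. `except ZeroDivisionError` is skipped (no exception was raised).
Result: [4, 4]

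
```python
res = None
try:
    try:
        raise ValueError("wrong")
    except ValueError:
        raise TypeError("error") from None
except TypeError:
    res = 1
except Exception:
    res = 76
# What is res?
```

Step-by-step execution trace:
1. Inner try raises ValueError; inner `except ValueError` catches it.
2. `raise TypeError(...) from None` raises TypeError (from None suppresses __context__, but the active exception is still TypeError).
3. Outer `except TypeError` matches → res = 1.
4. `except Exception` is not reached.
Result: 1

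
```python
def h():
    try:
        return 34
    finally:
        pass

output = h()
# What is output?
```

Step-by-step execution trace:
1. `h()` enters try: `return 34` sets pending return value 34.
2. Before returning, `finally: pass` runs (no effect).
3. h() returns 34 → output = 34.
Result: 34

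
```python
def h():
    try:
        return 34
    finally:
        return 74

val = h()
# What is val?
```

Step-by-step execution trace:
1. `h()` enters try: `return 34` sets pending return value 34.
2. Before returning, `finally: return 74` runs and overrides the pending return.
3. h() returns 74 → val = 74.
Result: 74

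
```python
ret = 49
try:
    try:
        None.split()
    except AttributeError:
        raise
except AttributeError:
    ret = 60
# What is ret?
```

Step-by-step execution trace:
1. Inner try: `None.split()` raises AttributeError.
2. Inner `except AttributeError` matches; bare `raise` re-raises the same AttributeError.
3. Outer `except AttributeError` matches → ret = 60.
Result: 60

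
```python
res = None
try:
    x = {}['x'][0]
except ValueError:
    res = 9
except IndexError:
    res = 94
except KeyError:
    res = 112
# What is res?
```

Step-by-step execution trace:
1. `x = {}['x'][0]` raises KeyError.
2. `except ValueError` does not match KeyError; skipped.
3. `except IndexError` does not match KeyError; skipped.
4. `except KeyError` matches → res = 112.
Result: 112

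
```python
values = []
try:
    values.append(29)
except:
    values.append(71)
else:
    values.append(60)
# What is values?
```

Step-by-step execution trace:
1. try: `values.append(29)` → values = [29]. No exception raised.
2. `except` is skipped.
3. `else` runs (try completed without exception): `values.append(60)` → values = [29, 60].
Result: [29, 60]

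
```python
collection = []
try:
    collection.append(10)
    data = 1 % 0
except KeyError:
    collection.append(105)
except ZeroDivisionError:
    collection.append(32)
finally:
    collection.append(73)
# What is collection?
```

Step-by-step execution trace:
1. try: `collection.append(10)` → collection = [10].
2. `data = 1 % 0` raises ZeroDivisionError.
3. `except KeyError` does not match ZeroDivisionError; skipped.
4. `except ZeroDivisionError` matches → `collection.append(32)` → collection = [10, 32].
5. finally always runs: `collection.append(73)` → collection = [10, 32, 73].
Result: [10, 32, 73]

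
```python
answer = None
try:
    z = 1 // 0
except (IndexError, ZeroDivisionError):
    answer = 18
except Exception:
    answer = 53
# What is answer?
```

Step-by-step execution trace:
1. `z = 1 // 0` raises ZeroDivisionError.
2. `except (IndexError, ZeroDivisionError)` matches (ZeroDivisionError is in the tuple) → answer = 18.
3. `except Exception` is not reached.
Result: 18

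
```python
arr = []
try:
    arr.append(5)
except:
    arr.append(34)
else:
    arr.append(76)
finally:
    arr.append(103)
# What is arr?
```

Step-by-step execution trace:
1. try: `arr.append(5)` → arr = [5]. No exception raised.
2. `except` is skipped.
3. `else` runs: `arr.append(76)` → arr = [5, 76].
4. `finally` always runs: `arr.append(103)` → arr = [5, 76, 103].
Result: [5, 76, 103]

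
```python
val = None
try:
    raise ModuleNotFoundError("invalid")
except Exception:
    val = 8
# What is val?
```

Step-by-step execution trace:
1. `raise ModuleNotFoundError(...)` raises ModuleNotFoundError.
2. `except Exception` matches (ModuleNotFoundError is a subclass of Exception) → val = 8.
Result: 8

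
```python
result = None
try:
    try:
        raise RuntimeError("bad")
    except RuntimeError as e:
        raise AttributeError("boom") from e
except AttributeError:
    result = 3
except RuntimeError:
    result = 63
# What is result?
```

Step-by-step execution trace:
1. Inner try raises RuntimeError; inner `except RuntimeError as e` catches it.
2. `raise AttributeError(...) from e` raises AttributeError (RuntimeError is attached as __cause__, but only AttributeError is active).
3. Outer `except AttributeError` matches → result = 3.
4. `except RuntimeError` is not reached.
Result: 3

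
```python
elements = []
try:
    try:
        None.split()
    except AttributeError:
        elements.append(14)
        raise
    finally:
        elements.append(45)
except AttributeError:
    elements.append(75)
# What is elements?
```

Step-by-step execution trace:
1. Inner try: `None.split()` raises AttributeError.
2. Inner `except AttributeError` matches → `elements.append(14)` → elements = [14].
3. bare `raise` re-raises AttributeError.
4. Inner `finally` runs during unwinding: `elements.append(45)` → elements = [14, 45].
5. Outer `except AttributeError` matches → `elements.append(75)` → elements = [14, 45, 75].
Result: [14, 45, 75]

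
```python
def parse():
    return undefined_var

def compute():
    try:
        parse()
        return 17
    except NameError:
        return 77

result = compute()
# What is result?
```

Step-by-step execution trace:
1. `compute()` calls `parse()`.
2. `parse()` evaluates `undefined_var`, which raises NameError; it propagates to the caller.
3. `return 17` is not reached.
4. `except NameError` in compute matches → returns 77.
5. result = 77.
Result: 77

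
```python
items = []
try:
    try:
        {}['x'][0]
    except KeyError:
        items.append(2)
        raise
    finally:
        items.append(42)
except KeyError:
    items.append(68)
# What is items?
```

Step-by-step execution trace:
1. Inner try: `{}['x'][0]` raises KeyError.
2. Inner `except KeyError` matches → `items.append(2)` → items = [2].
3. bare `raise` re-raises KeyError.
4. Inner `finally` runs during unwinding: `items.append(42)` → items = [2, 42].
5. Outer `except KeyError` matches → `items.append(68)` → items = [2, 42, 68].
Result: [2, 42, 68]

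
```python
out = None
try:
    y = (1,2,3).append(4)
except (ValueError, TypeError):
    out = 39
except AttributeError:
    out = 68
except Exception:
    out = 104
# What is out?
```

Step-by-step execution trace:
1. `y = (1,2,3).append(4)` raises AttributeError.
2. `except (ValueError, TypeError)` does not match AttributeError; skipped.
3. `except AttributeError` matches (exact type match) → out = 68.
4. `except Exception` is not reached.
Result: 68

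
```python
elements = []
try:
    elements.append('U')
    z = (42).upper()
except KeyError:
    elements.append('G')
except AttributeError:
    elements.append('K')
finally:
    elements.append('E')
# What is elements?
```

Step-by-step execution trace:
1. try: `elements.append('U')` → elements = ['U'].
2. `z = (42).upper()` raises AttributeError.
3. `except KeyError` does not match AttributeError; skipped.
4. `except AttributeError` matches → `elements.append('K')` → elements = ['U', 'K'].
5. finally always runs: `elements.append('E')` → elements = ['U', 'K', 'E'].
Result: ['U', 'K', 'E']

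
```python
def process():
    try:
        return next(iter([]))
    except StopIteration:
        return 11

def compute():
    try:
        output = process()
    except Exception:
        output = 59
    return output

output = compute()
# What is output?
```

Step-by-step execution trace:
1. `compute()` calls `process()`.
2. In process: `next(iter([]))` raises StopIteration; `except StopIteration` catches it → returns 11.
3. In compute: `output = process()` → output = 11. No exception reaches compute.
4. `except Exception` is skipped; compute returns 11.
5. output = 11.
Result: 11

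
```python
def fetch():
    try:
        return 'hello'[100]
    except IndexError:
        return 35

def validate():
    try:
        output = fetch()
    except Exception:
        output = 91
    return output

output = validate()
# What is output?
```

Step-by-step execution trace:
1. `validate()` calls `fetch()`.
2. In fetch: `'hello'[100]` raises IndexError; `except IndexError` catches it → returns 35.
3. In validate: `output = fetch()` → output = 35. No exception reaches validate.
4. `except Exception` is skipped; validate returns 35.
5. output = 35.
Result: 35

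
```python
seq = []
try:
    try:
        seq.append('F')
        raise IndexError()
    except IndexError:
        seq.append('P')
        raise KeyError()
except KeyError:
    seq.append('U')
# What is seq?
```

Step-by-step execution trace:
1. Inner try: `seq.append('F')` → seq = ['F'].
2. `raise IndexError()` raises IndexError.
3. Inner `except IndexError` matches → `seq.append('P')` → seq = ['F', 'P'].
4. `raise KeyError()` raises KeyError; propagates to outer try.
5. Outer `except KeyError` matches → `seq.append('U')` → seq = ['F', 'P', 'U'].
Result: ['F', 'P', 'U']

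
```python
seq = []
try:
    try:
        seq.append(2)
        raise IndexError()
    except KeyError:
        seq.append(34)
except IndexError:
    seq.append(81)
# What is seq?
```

Step-by-step execution trace:
1. Inner try: `seq.append(2)` → seq = [2].
2. `raise IndexError()` raises IndexError.
3. Inner `except KeyError` does not match IndexError; exception propagates to outer try.
4. Outer `except IndexError` matches → `seq.append(81)` → seq = [2, 81].
Result: [2, 81]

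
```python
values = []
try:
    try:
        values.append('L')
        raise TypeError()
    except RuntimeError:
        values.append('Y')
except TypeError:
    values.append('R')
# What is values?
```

Step-by-step execution trace:
1. Inner try: `values.append('L')` → values = ['L'].
2. `raise TypeError()` raises TypeError.
3. Inner `except RuntimeError` does not match TypeError; exception propagates to outer try.
4. Outer `except TypeError` matches → `values.append('R')` → values = ['L', 'R'].
Result: ['L', 'R']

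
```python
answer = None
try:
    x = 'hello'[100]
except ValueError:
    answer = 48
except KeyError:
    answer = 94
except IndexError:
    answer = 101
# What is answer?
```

Step-by-step execution trace:
1. `x = 'hello'[100]` raises IndexError.
2. `except ValueError` does not match IndexError; skipped.
3. `except KeyError` does not match IndexError; skipped.
4. `except IndexError` matches → answer = 101.
Result: 101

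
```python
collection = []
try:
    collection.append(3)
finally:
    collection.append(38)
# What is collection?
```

Step-by-step execution trace:
1. try: `collection.append(3)` → collection = [3].
2. The try body completes without raising.
3. finally always runs: `collection.append(38)` → collection = [3, 38].
Result: [3, 38]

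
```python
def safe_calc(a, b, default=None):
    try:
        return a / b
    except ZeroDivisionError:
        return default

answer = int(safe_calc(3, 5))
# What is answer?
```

Step-by-step execution trace:
1. `safe_calc(3, 5)` enters try: `return 3 / 5` → returns 0.6. No exception raised.
2. `except ZeroDivisionError` is skipped.
3. `int(0.6)` → 0 → answer = 0.
Result: 0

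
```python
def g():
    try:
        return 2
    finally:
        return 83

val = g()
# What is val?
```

Step-by-step execution trace:
1. `g()` enters try: `return 2` sets pending return value 2.
2. Before returning, `finally: return 83` runs and overrides the pending return.
3. g() returns 83 → val = 83.
Result: 83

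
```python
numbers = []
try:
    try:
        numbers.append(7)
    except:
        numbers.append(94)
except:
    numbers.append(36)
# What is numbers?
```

Step-by-step execution trace:
1. Inner try: `numbers.append(7)` → numbers = [7]. No exception raised.
2. Inner `except` is skipped.
3. Inner try completes normally; outer `except` is skipped.
Result: [7]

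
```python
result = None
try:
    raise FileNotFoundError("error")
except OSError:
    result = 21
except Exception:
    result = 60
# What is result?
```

Step-by-step execution trace:
1. `raise FileNotFoundError(...)` raises FileNotFoundError.
2. `except OSError` matches (FileNotFoundError is a subclass of OSError) → result = 21.
3. `except Exception` is not reached.
Result: 21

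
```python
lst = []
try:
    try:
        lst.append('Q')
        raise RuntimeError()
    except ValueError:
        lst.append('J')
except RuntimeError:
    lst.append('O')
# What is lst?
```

Step-by-step execution trace:
1. Inner try: `lst.append('Q')` → lst = ['Q'].
2. `raise RuntimeError()` raises RuntimeError.
3. Inner `except ValueError` does not match RuntimeError; exception propagates to outer try.
4. Outer `except RuntimeError` matches → `lst.append('O')` → lst = ['Q', 'O'].
Result: ['Q', 'O']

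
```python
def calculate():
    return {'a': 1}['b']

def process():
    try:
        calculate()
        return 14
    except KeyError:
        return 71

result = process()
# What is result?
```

Step-by-step execution trace:
1. `process()` calls `calculate()`.
2. `calculate()` evaluates `{'a': 1}['b']`, which raises KeyError; it propagates to the caller.
3. `return 14` is not reached.
4. `except KeyError` in process matches → returns 71.
5. result = 71.
Result: 71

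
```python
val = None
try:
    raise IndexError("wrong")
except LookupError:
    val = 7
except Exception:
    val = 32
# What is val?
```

Step-by-step execution trace:
1. `raise IndexError(...)` raises IndexError.
2. `except LookupError` matches (IndexError is a subclass of LookupError) → val = 7.
3. `except Exception` is not reached.
Result: 7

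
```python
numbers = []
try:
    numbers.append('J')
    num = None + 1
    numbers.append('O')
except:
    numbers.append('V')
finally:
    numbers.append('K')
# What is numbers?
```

Step-by-step execution trace:
1. try: `numbers.append('J')` → numbers = ['J'].
2. `num = None + 1` raises TypeError; `numbers.append('O')` is not reached.
3. bare `except` matches → `numbers.append('V')` → numbers = ['J', 'V'].
4. finally always runs: `numbers.append('K')` → numbers = ['J', 'V', 'K'].
Result: ['J', 'V', 'K']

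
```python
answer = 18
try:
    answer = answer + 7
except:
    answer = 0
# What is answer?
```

Step-by-step execution trace:
1. answer starts at 18.
2. try: `answer = answer + 7` → answer = 25. No exception raised.
3. `except` is skipped.
Result: 25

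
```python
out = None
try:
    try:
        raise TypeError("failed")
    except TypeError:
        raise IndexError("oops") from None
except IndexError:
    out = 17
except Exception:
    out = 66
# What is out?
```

Step-by-step execution trace:
1. Inner try raises TypeError; inner `except TypeError` catches it.
2. `raise IndexError(...) from None` raises IndexError (from None suppresses __context__, but the active exception is still IndexError).
3. Outer `except IndexError` matches → out = 17.
4. `except Exception` is not reached.
Result: 17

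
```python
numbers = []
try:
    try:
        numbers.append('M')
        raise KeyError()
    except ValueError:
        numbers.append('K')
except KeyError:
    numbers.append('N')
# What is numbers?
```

Step-by-step execution trace:
1. Inner try: `numbers.append('M')` → numbers = ['M'].
2. `raise KeyError()` raises KeyError.
3. Inner `except ValueError` does not match KeyError; exception propagates to outer try.
4. Outer `except KeyError` matches → `numbers.append('N')` → numbers = ['M', 'N'].
Result: ['M', 'N']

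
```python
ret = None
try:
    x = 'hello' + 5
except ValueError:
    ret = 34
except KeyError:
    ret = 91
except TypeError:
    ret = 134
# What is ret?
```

Step-by-step execution trace:
1. `x = 'hello' + 5` raises TypeError.
2. `except ValueError` does not match TypeError; skipped.
3. `except KeyError` does not match TypeError; skipped.
4. `except TypeError` matches → ret = 134.
Result: 134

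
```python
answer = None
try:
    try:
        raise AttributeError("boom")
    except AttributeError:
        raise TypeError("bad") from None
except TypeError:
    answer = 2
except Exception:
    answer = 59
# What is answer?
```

Step-by-step execution trace:
1. Inner try raises AttributeError; inner `except AttributeError` catches it.
2. `raise TypeError(...) from None` raises TypeError (from None suppresses __context__, but the active exception is still TypeError).
3. Outer `except TypeError` matches → answer = 2.
4. `except Exception` is not reached.
Result: 2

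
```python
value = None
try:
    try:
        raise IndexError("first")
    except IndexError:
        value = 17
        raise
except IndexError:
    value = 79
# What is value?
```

Step-by-step execution trace:
1. Inner try: `raise IndexError("first")` raises IndexError.
2. Inner `except IndexError` matches → value = 17.
3. bare `raise` re-raises the same IndexError.
4. Outer `except IndexError` matches → value = 79.
Result: 79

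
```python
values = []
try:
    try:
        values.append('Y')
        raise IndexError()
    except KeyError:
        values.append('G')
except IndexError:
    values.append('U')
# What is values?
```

Step-by-step execution trace:
1. Inner try: `values.append('Y')` → values = ['Y'].
2. `raise IndexError()` raises IndexError.
3. Inner `except KeyError` does not match IndexError; exception propagates to outer try.
4. Outer `except IndexError` matches → `values.append('U')` → values = ['Y', 'U'].
Result: ['Y', 'U']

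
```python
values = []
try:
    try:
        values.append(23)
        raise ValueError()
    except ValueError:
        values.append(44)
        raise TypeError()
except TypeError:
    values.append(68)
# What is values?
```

Step-by-step execution trace:
1. Inner try: `values.append(23)` → values = [23].
2. `raise ValueError()` raises ValueError.
3. Inner `except ValueError` matches → `values.append(44)` → values = [23, 44].
4. `raise TypeError()` raises TypeError; propagates to outer try.
5. Outer `except TypeError` matches → `values.append(68)` → values = [23, 44, 68].
Result: [23, 44, 68]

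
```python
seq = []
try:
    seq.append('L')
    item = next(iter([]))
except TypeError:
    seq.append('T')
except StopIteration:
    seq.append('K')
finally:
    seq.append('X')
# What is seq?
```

Step-by-step execution trace:
1. try: `seq.append('L')` → seq = ['L'].
2. `item = next(iter([]))` raises StopIteration.
3. `except TypeError` does not match StopIteration; skipped.
4. `except StopIteration` matches → `seq.append('K')` → seq = ['L', 'K'].
5. finally always runs: `seq.append('X')` → seq = ['L', 'K', 'X'].
Result: ['L', 'K', 'X']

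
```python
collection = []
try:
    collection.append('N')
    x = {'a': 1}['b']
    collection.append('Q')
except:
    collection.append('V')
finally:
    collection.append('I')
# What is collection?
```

Step-by-step execution trace:
1. try: `collection.append('N')` → collection = ['N'].
2. `x = {'a': 1}['b']` raises KeyError; `collection.append('Q')` is not reached.
3. bare `except` matches → `collection.append('V')` → collection = ['N', 'V'].
4. finally always runs: `collection.append('I')` → collection = ['N', 'V', 'I'].
Result: ['N', 'V', 'I']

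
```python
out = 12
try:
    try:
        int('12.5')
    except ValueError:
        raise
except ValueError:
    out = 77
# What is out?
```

Step-by-step execution trace:
1. Inner try: `int('12.5')` raises ValueError.
2. Inner `except ValueError` matches; bare `raise` re-raises the same ValueError.
3. Outer `except ValueError` matches → out = 77.
Result: 77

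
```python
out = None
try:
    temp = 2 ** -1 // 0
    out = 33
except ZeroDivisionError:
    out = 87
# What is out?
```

Step-by-step execution trace:
1. `temp = 2 ** -1 // 0` raises ZeroDivisionError.
2. `out = 33` is not reached.
3. `except ZeroDivisionError` matches → out = 87.
Result: 87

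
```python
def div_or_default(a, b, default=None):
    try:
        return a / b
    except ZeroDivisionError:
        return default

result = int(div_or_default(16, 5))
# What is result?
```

Step-by-step execution trace:
1. `div_or_default(16, 5)` enters try: `return 16 / 5` → returns 3.2. No exception raised.
2. `except ZeroDivisionError` is skipped.
3. `int(3.2)` → 3 → result = 3.
Result: 3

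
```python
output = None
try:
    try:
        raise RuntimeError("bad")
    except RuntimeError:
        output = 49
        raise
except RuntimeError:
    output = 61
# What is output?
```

Step-by-step execution trace:
1. Inner try: `raise RuntimeError("bad")` raises RuntimeError.
2. Inner `except RuntimeError` matches → output = 49.
3. bare `raise` re-raises the same RuntimeError.
4. Outer `except RuntimeError` matches → output = 61.
Result: 61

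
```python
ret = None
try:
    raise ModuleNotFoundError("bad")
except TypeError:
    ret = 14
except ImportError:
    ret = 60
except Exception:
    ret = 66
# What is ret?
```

Step-by-step execution trace:
1. `raise ModuleNotFoundError(...)` raises ModuleNotFoundError.
2. `except TypeError` does not match (ModuleNotFoundError is not a subclass of TypeError); skipped.
3. `except ImportError` matches (ModuleNotFoundError is a subclass of ImportError) → ret = 60.
4. `except Exception` is not reached.
Result: 60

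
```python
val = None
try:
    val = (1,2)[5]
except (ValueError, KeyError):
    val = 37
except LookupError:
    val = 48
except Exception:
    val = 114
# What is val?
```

Step-by-step execution trace:
1. `val = (1,2)[5]` raises IndexError.
2. `except (ValueError, KeyError)` does not match IndexError; skipped.
3. `except LookupError` matches (IndexError is a subclass of LookupError) → val = 48.
4. `except Exception` is not reached.
Result: 48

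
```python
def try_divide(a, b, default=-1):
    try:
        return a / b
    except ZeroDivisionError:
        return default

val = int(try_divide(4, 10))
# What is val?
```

Step-by-step execution trace:
1. `try_divide(4, 10)` enters try: `return 4 / 10` → returns 0.4. No exception raised.
2. `except ZeroDivisionError` is skipped.
3. `int(0.4)` → 0 → val = 0.
Result: 0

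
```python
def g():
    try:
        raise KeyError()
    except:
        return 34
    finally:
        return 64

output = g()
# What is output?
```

Step-by-step execution trace:
1. `g()` enters try: `raise KeyError()` raises KeyError.
2. bare `except` matches → `return 34` sets pending return value 34.
3. Before returning, `finally: return 64` runs and overrides the pending return.
4. g() returns 64 → output = 64.
Result: 64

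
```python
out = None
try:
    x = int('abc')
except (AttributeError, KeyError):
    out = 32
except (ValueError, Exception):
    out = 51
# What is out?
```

Step-by-step execution trace:
1. `x = int('abc')` raises ValueError.
2. `except (AttributeError, KeyError)` does not match ValueError; skipped.
3. `except (ValueError, Exception)` matches (ValueError is in the tuple) → out = 51.
Result: 51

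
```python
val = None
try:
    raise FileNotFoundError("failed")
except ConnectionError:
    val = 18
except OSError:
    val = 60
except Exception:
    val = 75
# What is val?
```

Step-by-step execution trace:
1. `raise FileNotFoundError(...)` raises FileNotFoundError.
2. `except ConnectionError` does not match (FileNotFoundError is not a subclass of ConnectionError); skipped.
3. `except OSError` matches (FileNotFoundError is a subclass of OSError) → val = 60.
4. `except Exception` is not reached.
Result: 60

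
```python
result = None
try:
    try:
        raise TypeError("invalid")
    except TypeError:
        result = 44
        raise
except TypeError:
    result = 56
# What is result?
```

Step-by-step execution trace:
1. Inner try: `raise TypeError("invalid")` raises TypeError.
2. Inner `except TypeError` matches → result = 44.
3. bare `raise` re-raises the same TypeError.
4. Outer `except TypeError` matches → result = 56.
Result: 56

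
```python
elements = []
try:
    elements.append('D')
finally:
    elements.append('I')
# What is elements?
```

Step-by-step execution trace:
1. try: `elements.append('D')` → elements = ['D'].
2. The try body completes without raising.
3. finally always runs: `elements.append('I')` → elements = ['D', 'I'].
Result: ['D', 'I']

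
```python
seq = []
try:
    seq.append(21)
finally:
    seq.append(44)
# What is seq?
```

Step-by-step execution trace:
1. try: `seq.append(21)` → seq = [21].
2. The try body completes without raising.
3. finally always runs: `seq.append(44)` → seq = [21, 44].
Result: [21, 44]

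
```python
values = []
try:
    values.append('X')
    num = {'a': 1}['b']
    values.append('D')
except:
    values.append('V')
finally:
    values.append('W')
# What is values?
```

Step-by-step execution trace:
1. try: `values.append('X')` → values = ['X'].
2. `num = {'a': 1}['b']` raises KeyError; `values.append('D')` is not reached.
3. bare `except` matches → `values.append('V')` → values = ['X', 'V'].
4. finally always runs: `values.append('W')` → values = ['X', 'V', 'W'].
Result: ['X', 'V', 'W']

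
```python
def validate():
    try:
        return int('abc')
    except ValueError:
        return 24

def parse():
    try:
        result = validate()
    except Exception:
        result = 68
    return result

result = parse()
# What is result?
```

Step-by-step execution trace:
1. `parse()` calls `validate()`.
2. In validate: `int('abc')` raises ValueError; `except ValueError` catches it → returns 24.
3. In parse: `result = validate()` → result = 24. No exception reaches parse.
4. `except Exception` is skipped; parse returns 24.
5. result = 24.
Result: 24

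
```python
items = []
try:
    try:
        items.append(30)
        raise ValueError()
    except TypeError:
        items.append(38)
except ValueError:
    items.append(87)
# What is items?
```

Step-by-step execution trace:
1. Inner try: `items.append(30)` → items = [30].
2. `raise ValueError()` raises ValueError.
3. Inner `except TypeError` does not match ValueError; exception propagates to outer try.
4. Outer `except ValueError` matches → `items.append(87)` → items = [30, 87].
Result: [30, 87]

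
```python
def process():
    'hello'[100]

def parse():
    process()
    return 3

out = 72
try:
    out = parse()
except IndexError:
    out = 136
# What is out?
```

Step-by-step execution trace:
1. out starts at 72.
2. try: `parse()` calls `process()`.
3. `process()` evaluates `'hello'[100]`, which raises IndexError; it propagates through parse (uncaught).
4. `return 3` in parse is not reached; the assignment to out does not complete.
5. `except IndexError` matches → out = 136.
Result: 136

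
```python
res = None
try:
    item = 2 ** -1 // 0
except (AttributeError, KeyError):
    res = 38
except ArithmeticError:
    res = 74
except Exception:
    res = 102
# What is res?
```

Step-by-step execution trace:
1. `item = 2 ** -1 // 0` raises ZeroDivisionError.
2. `except (AttributeError, KeyError)` does not match ZeroDivisionError; skipped.
3. `except ArithmeticError` matches (ZeroDivisionError is a subclass of ArithmeticError) → res = 74.
4. `except Exception` is not reached.
Result: 74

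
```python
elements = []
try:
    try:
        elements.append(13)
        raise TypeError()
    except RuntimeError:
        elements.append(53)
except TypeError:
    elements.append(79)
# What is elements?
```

Step-by-step execution trace:
1. Inner try: `elements.append(13)` → elements = [13].
2. `raise TypeError()` raises TypeError.
3. Inner `except RuntimeError` does not match TypeError; exception propagates to outer try.
4. Outer `except TypeError` matches → `elements.append(79)` → elements = [13, 79].
Result: [13, 79]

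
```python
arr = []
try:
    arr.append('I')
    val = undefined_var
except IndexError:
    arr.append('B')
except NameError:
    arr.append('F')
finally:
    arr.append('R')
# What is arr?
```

Step-by-step execution trace:
1. try: `arr.append('I')` → arr = ['I'].
2. `val = undefined_var` raises NameError.
3. `except IndexError` does not match NameError; skipped.
4. `except NameError` matches → `arr.append('F')` → arr = ['I', 'F'].
5. finally always runs: `arr.append('R')` → arr = ['I', 'F', 'R'].
Result: ['I', 'F', 'R']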